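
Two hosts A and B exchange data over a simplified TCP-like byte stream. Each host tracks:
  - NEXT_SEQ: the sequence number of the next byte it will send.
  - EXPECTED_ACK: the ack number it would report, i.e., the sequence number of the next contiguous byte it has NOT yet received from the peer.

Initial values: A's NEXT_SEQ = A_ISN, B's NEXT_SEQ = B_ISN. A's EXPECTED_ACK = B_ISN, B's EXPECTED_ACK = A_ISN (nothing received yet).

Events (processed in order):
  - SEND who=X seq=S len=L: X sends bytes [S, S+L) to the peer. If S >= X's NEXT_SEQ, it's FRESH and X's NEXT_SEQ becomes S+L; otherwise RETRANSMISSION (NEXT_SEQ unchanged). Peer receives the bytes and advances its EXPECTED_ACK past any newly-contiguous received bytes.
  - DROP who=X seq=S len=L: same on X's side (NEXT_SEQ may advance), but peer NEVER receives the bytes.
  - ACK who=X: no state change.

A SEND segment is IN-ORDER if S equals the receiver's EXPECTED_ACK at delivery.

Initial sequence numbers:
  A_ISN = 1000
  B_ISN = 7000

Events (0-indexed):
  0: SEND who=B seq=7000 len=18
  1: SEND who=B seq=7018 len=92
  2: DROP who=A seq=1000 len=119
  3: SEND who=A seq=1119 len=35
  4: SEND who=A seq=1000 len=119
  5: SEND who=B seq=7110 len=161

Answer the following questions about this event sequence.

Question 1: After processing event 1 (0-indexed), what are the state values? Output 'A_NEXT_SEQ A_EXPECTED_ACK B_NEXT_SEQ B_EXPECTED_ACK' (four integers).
After event 0: A_seq=1000 A_ack=7018 B_seq=7018 B_ack=1000
After event 1: A_seq=1000 A_ack=7110 B_seq=7110 B_ack=1000

1000 7110 7110 1000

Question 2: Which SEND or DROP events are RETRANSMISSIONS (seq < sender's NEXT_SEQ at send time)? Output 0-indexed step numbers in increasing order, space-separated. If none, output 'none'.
Answer: 4

Derivation:
Step 0: SEND seq=7000 -> fresh
Step 1: SEND seq=7018 -> fresh
Step 2: DROP seq=1000 -> fresh
Step 3: SEND seq=1119 -> fresh
Step 4: SEND seq=1000 -> retransmit
Step 5: SEND seq=7110 -> fresh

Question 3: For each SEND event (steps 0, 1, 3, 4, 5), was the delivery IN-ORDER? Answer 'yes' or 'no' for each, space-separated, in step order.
Step 0: SEND seq=7000 -> in-order
Step 1: SEND seq=7018 -> in-order
Step 3: SEND seq=1119 -> out-of-order
Step 4: SEND seq=1000 -> in-order
Step 5: SEND seq=7110 -> in-order

Answer: yes yes no yes yes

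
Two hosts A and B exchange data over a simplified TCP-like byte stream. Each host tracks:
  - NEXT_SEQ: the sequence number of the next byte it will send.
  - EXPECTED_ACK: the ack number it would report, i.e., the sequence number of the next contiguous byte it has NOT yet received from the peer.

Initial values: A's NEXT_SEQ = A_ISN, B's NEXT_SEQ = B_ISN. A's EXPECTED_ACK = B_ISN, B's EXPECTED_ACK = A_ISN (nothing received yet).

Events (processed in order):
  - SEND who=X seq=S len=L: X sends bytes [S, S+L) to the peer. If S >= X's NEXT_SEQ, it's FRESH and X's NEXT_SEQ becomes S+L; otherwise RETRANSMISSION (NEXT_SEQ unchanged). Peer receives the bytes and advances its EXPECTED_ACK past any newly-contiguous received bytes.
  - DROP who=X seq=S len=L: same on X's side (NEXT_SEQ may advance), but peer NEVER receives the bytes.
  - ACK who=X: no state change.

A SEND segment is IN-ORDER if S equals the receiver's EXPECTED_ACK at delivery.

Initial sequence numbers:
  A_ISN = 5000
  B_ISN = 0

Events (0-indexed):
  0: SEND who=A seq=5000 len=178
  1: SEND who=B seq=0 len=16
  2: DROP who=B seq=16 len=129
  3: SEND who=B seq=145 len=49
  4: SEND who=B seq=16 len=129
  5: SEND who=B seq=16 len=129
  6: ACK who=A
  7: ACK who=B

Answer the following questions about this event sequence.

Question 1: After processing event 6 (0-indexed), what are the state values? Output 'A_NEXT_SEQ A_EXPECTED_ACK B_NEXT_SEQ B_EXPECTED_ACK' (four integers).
After event 0: A_seq=5178 A_ack=0 B_seq=0 B_ack=5178
After event 1: A_seq=5178 A_ack=16 B_seq=16 B_ack=5178
After event 2: A_seq=5178 A_ack=16 B_seq=145 B_ack=5178
After event 3: A_seq=5178 A_ack=16 B_seq=194 B_ack=5178
After event 4: A_seq=5178 A_ack=194 B_seq=194 B_ack=5178
After event 5: A_seq=5178 A_ack=194 B_seq=194 B_ack=5178
After event 6: A_seq=5178 A_ack=194 B_seq=194 B_ack=5178

5178 194 194 5178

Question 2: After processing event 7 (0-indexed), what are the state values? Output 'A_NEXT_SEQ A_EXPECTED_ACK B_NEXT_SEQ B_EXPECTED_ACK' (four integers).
After event 0: A_seq=5178 A_ack=0 B_seq=0 B_ack=5178
After event 1: A_seq=5178 A_ack=16 B_seq=16 B_ack=5178
After event 2: A_seq=5178 A_ack=16 B_seq=145 B_ack=5178
After event 3: A_seq=5178 A_ack=16 B_seq=194 B_ack=5178
After event 4: A_seq=5178 A_ack=194 B_seq=194 B_ack=5178
After event 5: A_seq=5178 A_ack=194 B_seq=194 B_ack=5178
After event 6: A_seq=5178 A_ack=194 B_seq=194 B_ack=5178
After event 7: A_seq=5178 A_ack=194 B_seq=194 B_ack=5178

5178 194 194 5178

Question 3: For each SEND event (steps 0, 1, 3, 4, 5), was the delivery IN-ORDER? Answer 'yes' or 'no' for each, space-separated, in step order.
Step 0: SEND seq=5000 -> in-order
Step 1: SEND seq=0 -> in-order
Step 3: SEND seq=145 -> out-of-order
Step 4: SEND seq=16 -> in-order
Step 5: SEND seq=16 -> out-of-order

Answer: yes yes no yes no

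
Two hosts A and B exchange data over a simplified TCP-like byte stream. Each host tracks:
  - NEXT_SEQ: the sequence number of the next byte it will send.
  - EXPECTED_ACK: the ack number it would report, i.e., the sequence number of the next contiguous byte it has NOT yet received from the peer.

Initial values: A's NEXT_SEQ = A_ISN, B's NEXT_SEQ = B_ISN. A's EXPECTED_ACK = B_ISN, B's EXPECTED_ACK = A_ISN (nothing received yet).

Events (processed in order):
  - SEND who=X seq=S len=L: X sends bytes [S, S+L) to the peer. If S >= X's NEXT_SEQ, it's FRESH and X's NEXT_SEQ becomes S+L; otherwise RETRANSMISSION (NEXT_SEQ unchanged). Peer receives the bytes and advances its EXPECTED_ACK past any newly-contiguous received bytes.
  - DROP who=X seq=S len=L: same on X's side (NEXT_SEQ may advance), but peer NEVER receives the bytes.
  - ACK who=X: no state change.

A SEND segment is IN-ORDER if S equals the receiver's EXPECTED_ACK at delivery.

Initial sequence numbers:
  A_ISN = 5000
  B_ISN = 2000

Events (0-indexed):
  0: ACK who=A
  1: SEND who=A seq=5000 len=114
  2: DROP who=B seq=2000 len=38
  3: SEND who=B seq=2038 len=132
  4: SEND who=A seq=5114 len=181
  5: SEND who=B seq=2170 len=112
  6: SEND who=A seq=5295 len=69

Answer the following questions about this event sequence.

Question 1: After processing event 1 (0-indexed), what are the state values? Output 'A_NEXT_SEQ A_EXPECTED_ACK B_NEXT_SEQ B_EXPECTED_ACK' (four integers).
After event 0: A_seq=5000 A_ack=2000 B_seq=2000 B_ack=5000
After event 1: A_seq=5114 A_ack=2000 B_seq=2000 B_ack=5114

5114 2000 2000 5114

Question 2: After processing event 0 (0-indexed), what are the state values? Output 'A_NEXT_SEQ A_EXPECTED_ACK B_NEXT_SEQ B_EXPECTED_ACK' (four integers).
After event 0: A_seq=5000 A_ack=2000 B_seq=2000 B_ack=5000

5000 2000 2000 5000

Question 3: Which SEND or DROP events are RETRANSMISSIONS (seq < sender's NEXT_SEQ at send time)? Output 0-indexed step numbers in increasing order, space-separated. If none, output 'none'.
Answer: none

Derivation:
Step 1: SEND seq=5000 -> fresh
Step 2: DROP seq=2000 -> fresh
Step 3: SEND seq=2038 -> fresh
Step 4: SEND seq=5114 -> fresh
Step 5: SEND seq=2170 -> fresh
Step 6: SEND seq=5295 -> fresh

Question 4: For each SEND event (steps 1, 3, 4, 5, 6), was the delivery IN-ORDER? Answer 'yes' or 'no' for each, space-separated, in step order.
Step 1: SEND seq=5000 -> in-order
Step 3: SEND seq=2038 -> out-of-order
Step 4: SEND seq=5114 -> in-order
Step 5: SEND seq=2170 -> out-of-order
Step 6: SEND seq=5295 -> in-order

Answer: yes no yes no yes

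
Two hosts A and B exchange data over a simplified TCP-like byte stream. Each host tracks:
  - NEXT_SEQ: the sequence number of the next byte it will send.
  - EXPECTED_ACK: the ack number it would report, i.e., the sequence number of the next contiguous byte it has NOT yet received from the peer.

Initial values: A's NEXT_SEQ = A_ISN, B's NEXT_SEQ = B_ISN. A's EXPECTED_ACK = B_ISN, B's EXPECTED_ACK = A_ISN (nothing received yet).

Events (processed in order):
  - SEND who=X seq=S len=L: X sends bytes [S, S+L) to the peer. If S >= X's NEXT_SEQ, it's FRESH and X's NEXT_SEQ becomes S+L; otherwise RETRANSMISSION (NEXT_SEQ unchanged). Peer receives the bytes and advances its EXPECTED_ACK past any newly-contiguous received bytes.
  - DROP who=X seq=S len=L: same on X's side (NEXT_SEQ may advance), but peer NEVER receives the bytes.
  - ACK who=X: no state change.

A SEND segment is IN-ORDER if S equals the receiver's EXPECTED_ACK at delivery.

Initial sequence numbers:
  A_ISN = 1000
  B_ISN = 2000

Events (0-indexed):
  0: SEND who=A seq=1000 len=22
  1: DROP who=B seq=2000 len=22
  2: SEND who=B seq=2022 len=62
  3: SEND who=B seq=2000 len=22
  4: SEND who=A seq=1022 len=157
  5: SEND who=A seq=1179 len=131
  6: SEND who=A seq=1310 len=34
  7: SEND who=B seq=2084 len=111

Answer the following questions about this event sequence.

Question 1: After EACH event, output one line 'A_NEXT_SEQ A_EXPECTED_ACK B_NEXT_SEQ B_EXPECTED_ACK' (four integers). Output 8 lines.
1022 2000 2000 1022
1022 2000 2022 1022
1022 2000 2084 1022
1022 2084 2084 1022
1179 2084 2084 1179
1310 2084 2084 1310
1344 2084 2084 1344
1344 2195 2195 1344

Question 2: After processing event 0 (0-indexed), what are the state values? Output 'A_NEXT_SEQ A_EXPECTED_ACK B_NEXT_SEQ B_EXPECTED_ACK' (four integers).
After event 0: A_seq=1022 A_ack=2000 B_seq=2000 B_ack=1022

1022 2000 2000 1022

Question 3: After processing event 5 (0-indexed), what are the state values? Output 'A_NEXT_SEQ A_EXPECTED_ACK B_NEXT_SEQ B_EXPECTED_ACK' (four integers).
After event 0: A_seq=1022 A_ack=2000 B_seq=2000 B_ack=1022
After event 1: A_seq=1022 A_ack=2000 B_seq=2022 B_ack=1022
After event 2: A_seq=1022 A_ack=2000 B_seq=2084 B_ack=1022
After event 3: A_seq=1022 A_ack=2084 B_seq=2084 B_ack=1022
After event 4: A_seq=1179 A_ack=2084 B_seq=2084 B_ack=1179
After event 5: A_seq=1310 A_ack=2084 B_seq=2084 B_ack=1310

1310 2084 2084 1310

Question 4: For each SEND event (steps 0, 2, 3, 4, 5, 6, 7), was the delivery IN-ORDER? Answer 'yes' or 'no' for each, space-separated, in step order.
Answer: yes no yes yes yes yes yes

Derivation:
Step 0: SEND seq=1000 -> in-order
Step 2: SEND seq=2022 -> out-of-order
Step 3: SEND seq=2000 -> in-order
Step 4: SEND seq=1022 -> in-order
Step 5: SEND seq=1179 -> in-order
Step 6: SEND seq=1310 -> in-order
Step 7: SEND seq=2084 -> in-order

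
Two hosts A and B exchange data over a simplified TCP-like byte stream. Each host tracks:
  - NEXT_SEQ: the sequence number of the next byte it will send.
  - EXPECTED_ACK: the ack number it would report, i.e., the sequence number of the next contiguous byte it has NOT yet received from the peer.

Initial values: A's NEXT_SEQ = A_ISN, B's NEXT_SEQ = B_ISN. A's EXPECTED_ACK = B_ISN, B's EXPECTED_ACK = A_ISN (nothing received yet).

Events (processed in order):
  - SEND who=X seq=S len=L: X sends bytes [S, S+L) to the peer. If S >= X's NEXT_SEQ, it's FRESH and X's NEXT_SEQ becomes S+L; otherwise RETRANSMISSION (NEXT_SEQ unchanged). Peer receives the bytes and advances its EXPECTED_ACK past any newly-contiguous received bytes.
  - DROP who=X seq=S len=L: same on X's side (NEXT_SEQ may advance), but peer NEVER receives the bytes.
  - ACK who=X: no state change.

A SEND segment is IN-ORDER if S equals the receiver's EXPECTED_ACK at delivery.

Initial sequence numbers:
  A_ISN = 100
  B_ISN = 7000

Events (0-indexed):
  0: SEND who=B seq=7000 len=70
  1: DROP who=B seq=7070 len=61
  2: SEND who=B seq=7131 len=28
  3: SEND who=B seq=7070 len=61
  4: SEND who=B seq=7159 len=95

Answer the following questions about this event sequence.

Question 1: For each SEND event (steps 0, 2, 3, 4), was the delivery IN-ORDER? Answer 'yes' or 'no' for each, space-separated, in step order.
Step 0: SEND seq=7000 -> in-order
Step 2: SEND seq=7131 -> out-of-order
Step 3: SEND seq=7070 -> in-order
Step 4: SEND seq=7159 -> in-order

Answer: yes no yes yes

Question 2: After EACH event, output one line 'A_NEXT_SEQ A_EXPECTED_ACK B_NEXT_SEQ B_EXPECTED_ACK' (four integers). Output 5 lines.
100 7070 7070 100
100 7070 7131 100
100 7070 7159 100
100 7159 7159 100
100 7254 7254 100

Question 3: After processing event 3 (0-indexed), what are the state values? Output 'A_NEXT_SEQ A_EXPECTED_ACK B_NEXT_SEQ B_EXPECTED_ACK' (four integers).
After event 0: A_seq=100 A_ack=7070 B_seq=7070 B_ack=100
After event 1: A_seq=100 A_ack=7070 B_seq=7131 B_ack=100
After event 2: A_seq=100 A_ack=7070 B_seq=7159 B_ack=100
After event 3: A_seq=100 A_ack=7159 B_seq=7159 B_ack=100

100 7159 7159 100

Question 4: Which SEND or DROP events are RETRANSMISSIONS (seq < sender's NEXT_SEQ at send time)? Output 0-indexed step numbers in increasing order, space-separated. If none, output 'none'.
Step 0: SEND seq=7000 -> fresh
Step 1: DROP seq=7070 -> fresh
Step 2: SEND seq=7131 -> fresh
Step 3: SEND seq=7070 -> retransmit
Step 4: SEND seq=7159 -> fresh

Answer: 3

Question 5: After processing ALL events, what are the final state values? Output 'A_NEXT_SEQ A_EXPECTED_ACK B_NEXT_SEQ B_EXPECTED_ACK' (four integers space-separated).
Answer: 100 7254 7254 100

Derivation:
After event 0: A_seq=100 A_ack=7070 B_seq=7070 B_ack=100
After event 1: A_seq=100 A_ack=7070 B_seq=7131 B_ack=100
After event 2: A_seq=100 A_ack=7070 B_seq=7159 B_ack=100
After event 3: A_seq=100 A_ack=7159 B_seq=7159 B_ack=100
After event 4: A_seq=100 A_ack=7254 B_seq=7254 B_ack=100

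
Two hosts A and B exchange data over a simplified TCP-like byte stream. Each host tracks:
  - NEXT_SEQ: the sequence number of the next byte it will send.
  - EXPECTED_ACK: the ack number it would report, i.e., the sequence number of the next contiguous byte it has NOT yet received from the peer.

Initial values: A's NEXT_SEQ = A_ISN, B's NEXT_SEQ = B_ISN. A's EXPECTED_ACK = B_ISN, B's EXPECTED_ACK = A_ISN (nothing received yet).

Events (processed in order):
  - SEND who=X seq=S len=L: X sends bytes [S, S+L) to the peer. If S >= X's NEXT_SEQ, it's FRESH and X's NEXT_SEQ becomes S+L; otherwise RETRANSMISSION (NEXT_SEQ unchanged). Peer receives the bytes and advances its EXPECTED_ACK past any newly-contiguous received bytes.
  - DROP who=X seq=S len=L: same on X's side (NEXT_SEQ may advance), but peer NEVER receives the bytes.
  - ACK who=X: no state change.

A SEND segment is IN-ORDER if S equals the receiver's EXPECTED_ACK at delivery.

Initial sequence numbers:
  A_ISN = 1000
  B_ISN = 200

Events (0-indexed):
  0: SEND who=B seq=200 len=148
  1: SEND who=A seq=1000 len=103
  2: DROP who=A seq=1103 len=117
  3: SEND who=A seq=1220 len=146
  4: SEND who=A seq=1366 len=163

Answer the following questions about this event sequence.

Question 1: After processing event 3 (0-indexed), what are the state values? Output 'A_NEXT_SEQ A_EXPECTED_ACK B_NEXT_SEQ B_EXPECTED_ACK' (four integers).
After event 0: A_seq=1000 A_ack=348 B_seq=348 B_ack=1000
After event 1: A_seq=1103 A_ack=348 B_seq=348 B_ack=1103
After event 2: A_seq=1220 A_ack=348 B_seq=348 B_ack=1103
After event 3: A_seq=1366 A_ack=348 B_seq=348 B_ack=1103

1366 348 348 1103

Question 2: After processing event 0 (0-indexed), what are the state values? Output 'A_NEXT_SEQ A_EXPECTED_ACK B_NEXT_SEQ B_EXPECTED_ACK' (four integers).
After event 0: A_seq=1000 A_ack=348 B_seq=348 B_ack=1000

1000 348 348 1000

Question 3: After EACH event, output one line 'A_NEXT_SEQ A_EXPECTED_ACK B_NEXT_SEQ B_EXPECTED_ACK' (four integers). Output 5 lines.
1000 348 348 1000
1103 348 348 1103
1220 348 348 1103
1366 348 348 1103
1529 348 348 1103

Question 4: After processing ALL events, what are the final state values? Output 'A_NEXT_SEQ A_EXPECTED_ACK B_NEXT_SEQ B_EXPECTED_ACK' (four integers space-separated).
After event 0: A_seq=1000 A_ack=348 B_seq=348 B_ack=1000
After event 1: A_seq=1103 A_ack=348 B_seq=348 B_ack=1103
After event 2: A_seq=1220 A_ack=348 B_seq=348 B_ack=1103
After event 3: A_seq=1366 A_ack=348 B_seq=348 B_ack=1103
After event 4: A_seq=1529 A_ack=348 B_seq=348 B_ack=1103

Answer: 1529 348 348 1103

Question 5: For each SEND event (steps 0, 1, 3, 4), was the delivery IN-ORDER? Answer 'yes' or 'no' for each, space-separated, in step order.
Answer: yes yes no no

Derivation:
Step 0: SEND seq=200 -> in-order
Step 1: SEND seq=1000 -> in-order
Step 3: SEND seq=1220 -> out-of-order
Step 4: SEND seq=1366 -> out-of-order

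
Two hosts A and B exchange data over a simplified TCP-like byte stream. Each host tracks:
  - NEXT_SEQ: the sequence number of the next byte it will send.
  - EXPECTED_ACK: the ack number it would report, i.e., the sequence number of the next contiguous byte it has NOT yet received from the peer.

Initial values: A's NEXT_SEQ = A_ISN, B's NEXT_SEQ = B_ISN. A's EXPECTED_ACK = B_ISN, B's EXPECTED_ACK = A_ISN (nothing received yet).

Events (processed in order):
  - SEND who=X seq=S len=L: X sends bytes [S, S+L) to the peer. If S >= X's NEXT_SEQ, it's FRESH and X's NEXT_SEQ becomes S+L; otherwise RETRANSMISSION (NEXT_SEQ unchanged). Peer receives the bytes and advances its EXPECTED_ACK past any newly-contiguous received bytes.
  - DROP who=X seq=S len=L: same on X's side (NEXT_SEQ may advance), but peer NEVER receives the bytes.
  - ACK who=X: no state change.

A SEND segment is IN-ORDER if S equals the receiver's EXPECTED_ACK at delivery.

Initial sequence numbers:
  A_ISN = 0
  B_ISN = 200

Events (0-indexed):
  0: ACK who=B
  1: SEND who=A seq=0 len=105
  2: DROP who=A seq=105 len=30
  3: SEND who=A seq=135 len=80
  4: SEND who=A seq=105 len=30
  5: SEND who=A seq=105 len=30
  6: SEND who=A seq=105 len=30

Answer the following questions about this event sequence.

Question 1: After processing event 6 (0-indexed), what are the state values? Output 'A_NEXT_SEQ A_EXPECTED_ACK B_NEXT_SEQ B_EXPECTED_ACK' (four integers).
After event 0: A_seq=0 A_ack=200 B_seq=200 B_ack=0
After event 1: A_seq=105 A_ack=200 B_seq=200 B_ack=105
After event 2: A_seq=135 A_ack=200 B_seq=200 B_ack=105
After event 3: A_seq=215 A_ack=200 B_seq=200 B_ack=105
After event 4: A_seq=215 A_ack=200 B_seq=200 B_ack=215
After event 5: A_seq=215 A_ack=200 B_seq=200 B_ack=215
After event 6: A_seq=215 A_ack=200 B_seq=200 B_ack=215

215 200 200 215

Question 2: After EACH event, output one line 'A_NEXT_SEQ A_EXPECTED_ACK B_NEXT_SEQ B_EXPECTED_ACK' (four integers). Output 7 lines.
0 200 200 0
105 200 200 105
135 200 200 105
215 200 200 105
215 200 200 215
215 200 200 215
215 200 200 215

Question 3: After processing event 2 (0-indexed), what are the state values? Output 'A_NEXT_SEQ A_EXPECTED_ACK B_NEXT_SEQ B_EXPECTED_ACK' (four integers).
After event 0: A_seq=0 A_ack=200 B_seq=200 B_ack=0
After event 1: A_seq=105 A_ack=200 B_seq=200 B_ack=105
After event 2: A_seq=135 A_ack=200 B_seq=200 B_ack=105

135 200 200 105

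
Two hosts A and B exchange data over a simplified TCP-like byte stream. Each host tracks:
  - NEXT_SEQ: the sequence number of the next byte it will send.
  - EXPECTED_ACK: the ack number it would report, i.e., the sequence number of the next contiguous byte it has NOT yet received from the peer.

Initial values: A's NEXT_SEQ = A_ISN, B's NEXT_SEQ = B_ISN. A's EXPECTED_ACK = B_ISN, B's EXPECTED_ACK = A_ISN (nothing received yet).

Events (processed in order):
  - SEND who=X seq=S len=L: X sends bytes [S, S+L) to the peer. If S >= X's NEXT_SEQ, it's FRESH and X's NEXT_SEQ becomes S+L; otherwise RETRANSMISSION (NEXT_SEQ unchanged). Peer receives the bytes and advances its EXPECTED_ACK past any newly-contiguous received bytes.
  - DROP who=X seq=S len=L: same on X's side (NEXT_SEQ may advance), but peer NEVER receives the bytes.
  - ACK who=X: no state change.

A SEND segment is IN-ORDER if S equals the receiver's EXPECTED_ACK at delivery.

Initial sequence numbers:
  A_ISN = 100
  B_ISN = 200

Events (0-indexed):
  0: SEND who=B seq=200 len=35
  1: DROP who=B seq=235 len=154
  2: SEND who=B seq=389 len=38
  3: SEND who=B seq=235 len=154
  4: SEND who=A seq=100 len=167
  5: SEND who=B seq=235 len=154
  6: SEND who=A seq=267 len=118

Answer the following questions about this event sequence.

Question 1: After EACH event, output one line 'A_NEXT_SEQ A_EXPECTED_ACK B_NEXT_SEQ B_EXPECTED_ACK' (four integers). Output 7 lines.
100 235 235 100
100 235 389 100
100 235 427 100
100 427 427 100
267 427 427 267
267 427 427 267
385 427 427 385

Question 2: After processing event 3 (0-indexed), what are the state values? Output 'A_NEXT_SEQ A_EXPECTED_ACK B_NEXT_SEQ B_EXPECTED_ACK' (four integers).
After event 0: A_seq=100 A_ack=235 B_seq=235 B_ack=100
After event 1: A_seq=100 A_ack=235 B_seq=389 B_ack=100
After event 2: A_seq=100 A_ack=235 B_seq=427 B_ack=100
After event 3: A_seq=100 A_ack=427 B_seq=427 B_ack=100

100 427 427 100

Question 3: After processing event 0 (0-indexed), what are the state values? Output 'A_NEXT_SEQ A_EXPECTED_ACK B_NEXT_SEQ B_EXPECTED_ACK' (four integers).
After event 0: A_seq=100 A_ack=235 B_seq=235 B_ack=100

100 235 235 100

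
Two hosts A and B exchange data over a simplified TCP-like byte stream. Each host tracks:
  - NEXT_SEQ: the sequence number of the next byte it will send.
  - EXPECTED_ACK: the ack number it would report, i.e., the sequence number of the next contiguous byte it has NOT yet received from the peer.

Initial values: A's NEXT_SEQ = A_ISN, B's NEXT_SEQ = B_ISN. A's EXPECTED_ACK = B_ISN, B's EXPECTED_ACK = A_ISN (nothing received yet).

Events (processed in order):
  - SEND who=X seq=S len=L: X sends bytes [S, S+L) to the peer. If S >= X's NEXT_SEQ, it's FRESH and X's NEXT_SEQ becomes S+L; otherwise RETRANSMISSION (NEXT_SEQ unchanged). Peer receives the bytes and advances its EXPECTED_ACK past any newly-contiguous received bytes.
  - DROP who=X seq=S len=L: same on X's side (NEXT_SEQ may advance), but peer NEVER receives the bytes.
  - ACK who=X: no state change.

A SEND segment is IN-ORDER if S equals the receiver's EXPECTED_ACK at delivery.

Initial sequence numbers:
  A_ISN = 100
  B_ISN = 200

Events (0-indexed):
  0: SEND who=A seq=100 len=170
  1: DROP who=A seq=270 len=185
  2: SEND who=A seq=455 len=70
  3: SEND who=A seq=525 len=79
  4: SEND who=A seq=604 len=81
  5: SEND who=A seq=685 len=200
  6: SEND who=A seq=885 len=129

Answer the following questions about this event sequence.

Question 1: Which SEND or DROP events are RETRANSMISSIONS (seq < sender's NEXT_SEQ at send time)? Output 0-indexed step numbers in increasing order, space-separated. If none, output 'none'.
Step 0: SEND seq=100 -> fresh
Step 1: DROP seq=270 -> fresh
Step 2: SEND seq=455 -> fresh
Step 3: SEND seq=525 -> fresh
Step 4: SEND seq=604 -> fresh
Step 5: SEND seq=685 -> fresh
Step 6: SEND seq=885 -> fresh

Answer: none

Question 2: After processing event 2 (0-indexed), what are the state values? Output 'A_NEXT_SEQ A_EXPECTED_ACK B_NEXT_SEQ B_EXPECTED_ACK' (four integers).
After event 0: A_seq=270 A_ack=200 B_seq=200 B_ack=270
After event 1: A_seq=455 A_ack=200 B_seq=200 B_ack=270
After event 2: A_seq=525 A_ack=200 B_seq=200 B_ack=270

525 200 200 270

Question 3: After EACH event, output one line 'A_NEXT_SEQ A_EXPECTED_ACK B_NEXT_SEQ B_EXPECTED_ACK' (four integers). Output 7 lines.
270 200 200 270
455 200 200 270
525 200 200 270
604 200 200 270
685 200 200 270
885 200 200 270
1014 200 200 270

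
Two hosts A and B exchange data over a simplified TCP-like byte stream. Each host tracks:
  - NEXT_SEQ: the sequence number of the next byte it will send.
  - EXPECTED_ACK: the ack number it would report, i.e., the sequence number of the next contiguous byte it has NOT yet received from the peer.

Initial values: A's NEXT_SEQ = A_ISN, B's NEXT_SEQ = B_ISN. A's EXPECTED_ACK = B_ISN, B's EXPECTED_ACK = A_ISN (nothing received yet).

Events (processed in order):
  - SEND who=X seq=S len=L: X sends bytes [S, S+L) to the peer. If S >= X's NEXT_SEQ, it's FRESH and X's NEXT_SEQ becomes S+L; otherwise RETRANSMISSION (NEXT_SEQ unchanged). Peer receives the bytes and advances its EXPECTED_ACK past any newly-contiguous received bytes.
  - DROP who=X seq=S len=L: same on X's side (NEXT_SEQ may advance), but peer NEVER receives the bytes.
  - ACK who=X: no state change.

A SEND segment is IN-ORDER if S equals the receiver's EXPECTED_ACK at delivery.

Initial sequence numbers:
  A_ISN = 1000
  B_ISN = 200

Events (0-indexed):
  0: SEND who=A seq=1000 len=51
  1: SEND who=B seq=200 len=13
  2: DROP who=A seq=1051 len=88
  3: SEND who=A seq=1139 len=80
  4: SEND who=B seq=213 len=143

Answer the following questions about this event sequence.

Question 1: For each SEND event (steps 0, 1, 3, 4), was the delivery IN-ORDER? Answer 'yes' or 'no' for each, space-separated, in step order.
Step 0: SEND seq=1000 -> in-order
Step 1: SEND seq=200 -> in-order
Step 3: SEND seq=1139 -> out-of-order
Step 4: SEND seq=213 -> in-order

Answer: yes yes no yes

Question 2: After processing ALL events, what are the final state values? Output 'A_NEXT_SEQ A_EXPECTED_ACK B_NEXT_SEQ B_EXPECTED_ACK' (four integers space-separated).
Answer: 1219 356 356 1051

Derivation:
After event 0: A_seq=1051 A_ack=200 B_seq=200 B_ack=1051
After event 1: A_seq=1051 A_ack=213 B_seq=213 B_ack=1051
After event 2: A_seq=1139 A_ack=213 B_seq=213 B_ack=1051
After event 3: A_seq=1219 A_ack=213 B_seq=213 B_ack=1051
After event 4: A_seq=1219 A_ack=356 B_seq=356 B_ack=1051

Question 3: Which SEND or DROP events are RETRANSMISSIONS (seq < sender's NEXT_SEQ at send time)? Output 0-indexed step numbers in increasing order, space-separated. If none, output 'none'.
Answer: none

Derivation:
Step 0: SEND seq=1000 -> fresh
Step 1: SEND seq=200 -> fresh
Step 2: DROP seq=1051 -> fresh
Step 3: SEND seq=1139 -> fresh
Step 4: SEND seq=213 -> fresh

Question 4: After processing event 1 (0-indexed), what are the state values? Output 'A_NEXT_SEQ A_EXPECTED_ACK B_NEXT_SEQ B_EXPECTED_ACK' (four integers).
After event 0: A_seq=1051 A_ack=200 B_seq=200 B_ack=1051
After event 1: A_seq=1051 A_ack=213 B_seq=213 B_ack=1051

1051 213 213 1051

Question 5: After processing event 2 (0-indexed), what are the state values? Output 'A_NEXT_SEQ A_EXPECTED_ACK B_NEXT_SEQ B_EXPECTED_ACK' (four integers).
After event 0: A_seq=1051 A_ack=200 B_seq=200 B_ack=1051
After event 1: A_seq=1051 A_ack=213 B_seq=213 B_ack=1051
After event 2: A_seq=1139 A_ack=213 B_seq=213 B_ack=1051

1139 213 213 1051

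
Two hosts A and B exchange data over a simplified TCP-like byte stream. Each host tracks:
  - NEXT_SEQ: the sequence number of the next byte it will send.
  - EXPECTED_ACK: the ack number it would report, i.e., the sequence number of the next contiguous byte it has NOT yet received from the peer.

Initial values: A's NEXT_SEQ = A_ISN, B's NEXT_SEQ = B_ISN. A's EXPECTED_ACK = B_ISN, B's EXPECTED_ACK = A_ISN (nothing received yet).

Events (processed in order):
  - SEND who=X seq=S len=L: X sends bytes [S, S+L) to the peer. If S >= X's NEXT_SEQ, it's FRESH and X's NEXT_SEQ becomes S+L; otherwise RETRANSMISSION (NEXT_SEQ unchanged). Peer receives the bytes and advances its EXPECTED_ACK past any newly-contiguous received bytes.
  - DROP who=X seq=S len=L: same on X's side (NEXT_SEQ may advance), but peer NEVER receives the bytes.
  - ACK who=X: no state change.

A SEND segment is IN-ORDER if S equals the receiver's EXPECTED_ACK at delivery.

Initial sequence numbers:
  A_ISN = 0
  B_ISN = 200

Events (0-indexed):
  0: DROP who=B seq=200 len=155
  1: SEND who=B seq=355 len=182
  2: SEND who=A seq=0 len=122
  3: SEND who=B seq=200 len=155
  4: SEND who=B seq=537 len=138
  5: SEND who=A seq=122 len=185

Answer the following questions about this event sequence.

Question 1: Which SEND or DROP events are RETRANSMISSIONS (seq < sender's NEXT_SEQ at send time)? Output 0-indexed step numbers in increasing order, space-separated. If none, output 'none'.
Step 0: DROP seq=200 -> fresh
Step 1: SEND seq=355 -> fresh
Step 2: SEND seq=0 -> fresh
Step 3: SEND seq=200 -> retransmit
Step 4: SEND seq=537 -> fresh
Step 5: SEND seq=122 -> fresh

Answer: 3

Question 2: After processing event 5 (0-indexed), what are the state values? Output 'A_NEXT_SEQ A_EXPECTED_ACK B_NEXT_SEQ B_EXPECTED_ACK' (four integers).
After event 0: A_seq=0 A_ack=200 B_seq=355 B_ack=0
After event 1: A_seq=0 A_ack=200 B_seq=537 B_ack=0
After event 2: A_seq=122 A_ack=200 B_seq=537 B_ack=122
After event 3: A_seq=122 A_ack=537 B_seq=537 B_ack=122
After event 4: A_seq=122 A_ack=675 B_seq=675 B_ack=122
After event 5: A_seq=307 A_ack=675 B_seq=675 B_ack=307

307 675 675 307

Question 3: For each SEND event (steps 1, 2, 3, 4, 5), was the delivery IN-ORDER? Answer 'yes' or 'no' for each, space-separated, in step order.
Step 1: SEND seq=355 -> out-of-order
Step 2: SEND seq=0 -> in-order
Step 3: SEND seq=200 -> in-order
Step 4: SEND seq=537 -> in-order
Step 5: SEND seq=122 -> in-order

Answer: no yes yes yes yes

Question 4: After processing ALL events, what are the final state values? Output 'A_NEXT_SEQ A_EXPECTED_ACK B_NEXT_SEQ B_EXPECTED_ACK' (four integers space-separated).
After event 0: A_seq=0 A_ack=200 B_seq=355 B_ack=0
After event 1: A_seq=0 A_ack=200 B_seq=537 B_ack=0
After event 2: A_seq=122 A_ack=200 B_seq=537 B_ack=122
After event 3: A_seq=122 A_ack=537 B_seq=537 B_ack=122
After event 4: A_seq=122 A_ack=675 B_seq=675 B_ack=122
After event 5: A_seq=307 A_ack=675 B_seq=675 B_ack=307

Answer: 307 675 675 307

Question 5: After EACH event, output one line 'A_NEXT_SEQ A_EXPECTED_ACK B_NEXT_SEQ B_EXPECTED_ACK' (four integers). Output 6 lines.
0 200 355 0
0 200 537 0
122 200 537 122
122 537 537 122
122 675 675 122
307 675 675 307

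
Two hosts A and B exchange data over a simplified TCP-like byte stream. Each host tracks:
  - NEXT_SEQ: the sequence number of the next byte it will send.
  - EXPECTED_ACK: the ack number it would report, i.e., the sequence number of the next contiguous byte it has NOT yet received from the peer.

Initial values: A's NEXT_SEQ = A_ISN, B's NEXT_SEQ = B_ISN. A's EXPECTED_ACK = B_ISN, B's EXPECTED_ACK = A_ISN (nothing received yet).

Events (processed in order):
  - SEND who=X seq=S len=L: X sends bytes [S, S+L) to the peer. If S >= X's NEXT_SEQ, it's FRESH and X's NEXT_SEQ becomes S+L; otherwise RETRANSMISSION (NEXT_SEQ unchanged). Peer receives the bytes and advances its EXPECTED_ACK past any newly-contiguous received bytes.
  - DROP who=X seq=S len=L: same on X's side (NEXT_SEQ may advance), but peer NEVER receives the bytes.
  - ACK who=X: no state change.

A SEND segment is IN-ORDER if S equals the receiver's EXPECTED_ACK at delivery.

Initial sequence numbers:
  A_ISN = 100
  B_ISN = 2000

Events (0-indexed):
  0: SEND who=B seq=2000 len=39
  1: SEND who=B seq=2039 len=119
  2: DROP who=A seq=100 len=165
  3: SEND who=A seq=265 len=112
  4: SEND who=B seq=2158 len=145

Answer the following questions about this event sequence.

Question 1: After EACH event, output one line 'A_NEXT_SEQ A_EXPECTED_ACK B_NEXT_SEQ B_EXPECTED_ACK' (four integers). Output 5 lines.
100 2039 2039 100
100 2158 2158 100
265 2158 2158 100
377 2158 2158 100
377 2303 2303 100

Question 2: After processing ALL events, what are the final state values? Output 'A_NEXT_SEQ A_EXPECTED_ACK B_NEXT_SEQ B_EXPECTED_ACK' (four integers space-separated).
Answer: 377 2303 2303 100

Derivation:
After event 0: A_seq=100 A_ack=2039 B_seq=2039 B_ack=100
After event 1: A_seq=100 A_ack=2158 B_seq=2158 B_ack=100
After event 2: A_seq=265 A_ack=2158 B_seq=2158 B_ack=100
After event 3: A_seq=377 A_ack=2158 B_seq=2158 B_ack=100
After event 4: A_seq=377 A_ack=2303 B_seq=2303 B_ack=100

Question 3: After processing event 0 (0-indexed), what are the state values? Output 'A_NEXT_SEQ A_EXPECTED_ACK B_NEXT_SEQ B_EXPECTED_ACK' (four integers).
After event 0: A_seq=100 A_ack=2039 B_seq=2039 B_ack=100

100 2039 2039 100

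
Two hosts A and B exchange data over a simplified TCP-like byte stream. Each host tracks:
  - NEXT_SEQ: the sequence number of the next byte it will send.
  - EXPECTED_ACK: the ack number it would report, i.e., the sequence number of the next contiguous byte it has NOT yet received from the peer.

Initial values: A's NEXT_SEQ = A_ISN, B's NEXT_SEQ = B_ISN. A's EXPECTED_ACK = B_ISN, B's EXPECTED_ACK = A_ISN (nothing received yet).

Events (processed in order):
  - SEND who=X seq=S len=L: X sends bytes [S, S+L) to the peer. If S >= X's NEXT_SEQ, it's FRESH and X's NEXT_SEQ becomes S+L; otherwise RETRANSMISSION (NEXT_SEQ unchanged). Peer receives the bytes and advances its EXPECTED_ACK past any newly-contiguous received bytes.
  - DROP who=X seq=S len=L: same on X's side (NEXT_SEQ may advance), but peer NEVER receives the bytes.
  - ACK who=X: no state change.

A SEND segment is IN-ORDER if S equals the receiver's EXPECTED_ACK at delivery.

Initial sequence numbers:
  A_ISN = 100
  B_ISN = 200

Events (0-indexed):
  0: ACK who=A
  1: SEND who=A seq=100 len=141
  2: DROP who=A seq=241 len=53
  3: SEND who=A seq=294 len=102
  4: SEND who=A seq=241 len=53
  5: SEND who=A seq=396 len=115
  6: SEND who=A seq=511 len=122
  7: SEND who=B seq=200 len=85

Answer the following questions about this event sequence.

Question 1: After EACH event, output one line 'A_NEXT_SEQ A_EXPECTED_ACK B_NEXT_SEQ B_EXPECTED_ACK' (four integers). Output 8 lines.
100 200 200 100
241 200 200 241
294 200 200 241
396 200 200 241
396 200 200 396
511 200 200 511
633 200 200 633
633 285 285 633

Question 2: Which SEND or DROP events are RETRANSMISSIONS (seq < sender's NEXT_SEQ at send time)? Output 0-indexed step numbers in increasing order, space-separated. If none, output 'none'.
Step 1: SEND seq=100 -> fresh
Step 2: DROP seq=241 -> fresh
Step 3: SEND seq=294 -> fresh
Step 4: SEND seq=241 -> retransmit
Step 5: SEND seq=396 -> fresh
Step 6: SEND seq=511 -> fresh
Step 7: SEND seq=200 -> fresh

Answer: 4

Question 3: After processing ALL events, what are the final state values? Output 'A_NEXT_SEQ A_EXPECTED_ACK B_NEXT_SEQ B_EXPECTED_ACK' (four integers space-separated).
After event 0: A_seq=100 A_ack=200 B_seq=200 B_ack=100
After event 1: A_seq=241 A_ack=200 B_seq=200 B_ack=241
After event 2: A_seq=294 A_ack=200 B_seq=200 B_ack=241
After event 3: A_seq=396 A_ack=200 B_seq=200 B_ack=241
After event 4: A_seq=396 A_ack=200 B_seq=200 B_ack=396
After event 5: A_seq=511 A_ack=200 B_seq=200 B_ack=511
After event 6: A_seq=633 A_ack=200 B_seq=200 B_ack=633
After event 7: A_seq=633 A_ack=285 B_seq=285 B_ack=633

Answer: 633 285 285 633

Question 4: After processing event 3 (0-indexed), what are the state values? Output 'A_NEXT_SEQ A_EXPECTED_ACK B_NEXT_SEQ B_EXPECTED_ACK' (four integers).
After event 0: A_seq=100 A_ack=200 B_seq=200 B_ack=100
After event 1: A_seq=241 A_ack=200 B_seq=200 B_ack=241
After event 2: A_seq=294 A_ack=200 B_seq=200 B_ack=241
After event 3: A_seq=396 A_ack=200 B_seq=200 B_ack=241

396 200 200 241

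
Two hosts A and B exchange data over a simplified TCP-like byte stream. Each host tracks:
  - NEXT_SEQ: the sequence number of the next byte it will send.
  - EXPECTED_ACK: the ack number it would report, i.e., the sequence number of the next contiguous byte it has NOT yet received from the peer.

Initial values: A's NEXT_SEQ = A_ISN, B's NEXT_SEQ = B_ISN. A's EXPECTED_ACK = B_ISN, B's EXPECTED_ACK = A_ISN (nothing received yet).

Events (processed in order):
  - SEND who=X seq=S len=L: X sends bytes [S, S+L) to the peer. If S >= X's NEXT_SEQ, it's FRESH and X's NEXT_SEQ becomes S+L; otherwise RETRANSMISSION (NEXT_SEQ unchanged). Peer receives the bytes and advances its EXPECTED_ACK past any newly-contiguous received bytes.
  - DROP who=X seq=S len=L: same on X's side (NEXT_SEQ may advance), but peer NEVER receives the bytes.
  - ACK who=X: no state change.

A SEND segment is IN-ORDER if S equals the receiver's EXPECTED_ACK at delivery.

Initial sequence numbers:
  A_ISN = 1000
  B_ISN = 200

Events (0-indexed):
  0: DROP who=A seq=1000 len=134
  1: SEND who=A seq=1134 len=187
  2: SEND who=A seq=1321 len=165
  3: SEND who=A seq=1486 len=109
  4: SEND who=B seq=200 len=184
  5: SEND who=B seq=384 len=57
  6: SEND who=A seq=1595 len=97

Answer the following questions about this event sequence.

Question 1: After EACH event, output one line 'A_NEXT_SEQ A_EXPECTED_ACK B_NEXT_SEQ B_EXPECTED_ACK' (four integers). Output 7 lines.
1134 200 200 1000
1321 200 200 1000
1486 200 200 1000
1595 200 200 1000
1595 384 384 1000
1595 441 441 1000
1692 441 441 1000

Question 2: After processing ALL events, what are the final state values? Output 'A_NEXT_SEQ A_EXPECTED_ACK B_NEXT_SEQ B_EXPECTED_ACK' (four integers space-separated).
Answer: 1692 441 441 1000

Derivation:
After event 0: A_seq=1134 A_ack=200 B_seq=200 B_ack=1000
After event 1: A_seq=1321 A_ack=200 B_seq=200 B_ack=1000
After event 2: A_seq=1486 A_ack=200 B_seq=200 B_ack=1000
After event 3: A_seq=1595 A_ack=200 B_seq=200 B_ack=1000
After event 4: A_seq=1595 A_ack=384 B_seq=384 B_ack=1000
After event 5: A_seq=1595 A_ack=441 B_seq=441 B_ack=1000
After event 6: A_seq=1692 A_ack=441 B_seq=441 B_ack=1000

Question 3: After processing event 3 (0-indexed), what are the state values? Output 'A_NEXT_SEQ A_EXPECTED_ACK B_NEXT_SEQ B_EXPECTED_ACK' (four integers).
After event 0: A_seq=1134 A_ack=200 B_seq=200 B_ack=1000
After event 1: A_seq=1321 A_ack=200 B_seq=200 B_ack=1000
After event 2: A_seq=1486 A_ack=200 B_seq=200 B_ack=1000
After event 3: A_seq=1595 A_ack=200 B_seq=200 B_ack=1000

1595 200 200 1000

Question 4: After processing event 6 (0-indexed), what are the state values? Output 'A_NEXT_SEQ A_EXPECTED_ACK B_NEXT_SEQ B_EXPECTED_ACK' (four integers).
After event 0: A_seq=1134 A_ack=200 B_seq=200 B_ack=1000
After event 1: A_seq=1321 A_ack=200 B_seq=200 B_ack=1000
After event 2: A_seq=1486 A_ack=200 B_seq=200 B_ack=1000
After event 3: A_seq=1595 A_ack=200 B_seq=200 B_ack=1000
After event 4: A_seq=1595 A_ack=384 B_seq=384 B_ack=1000
After event 5: A_seq=1595 A_ack=441 B_seq=441 B_ack=1000
After event 6: A_seq=1692 A_ack=441 B_seq=441 B_ack=1000

1692 441 441 1000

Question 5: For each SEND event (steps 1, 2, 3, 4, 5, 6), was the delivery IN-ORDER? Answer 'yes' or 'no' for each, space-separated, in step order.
Answer: no no no yes yes no

Derivation:
Step 1: SEND seq=1134 -> out-of-order
Step 2: SEND seq=1321 -> out-of-order
Step 3: SEND seq=1486 -> out-of-order
Step 4: SEND seq=200 -> in-order
Step 5: SEND seq=384 -> in-order
Step 6: SEND seq=1595 -> out-of-order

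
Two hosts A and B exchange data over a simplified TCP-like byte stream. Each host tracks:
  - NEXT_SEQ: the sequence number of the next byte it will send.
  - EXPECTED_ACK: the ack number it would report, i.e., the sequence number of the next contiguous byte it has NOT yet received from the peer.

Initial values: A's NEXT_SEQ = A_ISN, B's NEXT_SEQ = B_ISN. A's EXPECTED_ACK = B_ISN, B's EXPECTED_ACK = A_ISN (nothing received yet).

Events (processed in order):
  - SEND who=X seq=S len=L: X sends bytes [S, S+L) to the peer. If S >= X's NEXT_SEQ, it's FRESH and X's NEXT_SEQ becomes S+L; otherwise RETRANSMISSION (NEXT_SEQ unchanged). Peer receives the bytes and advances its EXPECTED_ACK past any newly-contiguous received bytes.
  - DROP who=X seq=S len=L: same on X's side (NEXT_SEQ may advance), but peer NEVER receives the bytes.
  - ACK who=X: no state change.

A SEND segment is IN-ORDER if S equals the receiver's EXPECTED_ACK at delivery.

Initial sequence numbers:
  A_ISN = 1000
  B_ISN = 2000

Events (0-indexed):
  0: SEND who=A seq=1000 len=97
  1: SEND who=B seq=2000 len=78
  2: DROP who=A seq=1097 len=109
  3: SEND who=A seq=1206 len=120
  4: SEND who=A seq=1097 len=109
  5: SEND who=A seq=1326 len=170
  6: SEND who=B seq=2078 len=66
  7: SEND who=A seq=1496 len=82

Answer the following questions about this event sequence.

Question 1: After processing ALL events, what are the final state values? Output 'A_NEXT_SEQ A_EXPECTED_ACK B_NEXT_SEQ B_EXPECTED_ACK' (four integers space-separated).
Answer: 1578 2144 2144 1578

Derivation:
After event 0: A_seq=1097 A_ack=2000 B_seq=2000 B_ack=1097
After event 1: A_seq=1097 A_ack=2078 B_seq=2078 B_ack=1097
After event 2: A_seq=1206 A_ack=2078 B_seq=2078 B_ack=1097
After event 3: A_seq=1326 A_ack=2078 B_seq=2078 B_ack=1097
After event 4: A_seq=1326 A_ack=2078 B_seq=2078 B_ack=1326
After event 5: A_seq=1496 A_ack=2078 B_seq=2078 B_ack=1496
After event 6: A_seq=1496 A_ack=2144 B_seq=2144 B_ack=1496
After event 7: A_seq=1578 A_ack=2144 B_seq=2144 B_ack=1578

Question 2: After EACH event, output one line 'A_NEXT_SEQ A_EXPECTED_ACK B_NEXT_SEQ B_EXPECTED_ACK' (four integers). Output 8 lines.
1097 2000 2000 1097
1097 2078 2078 1097
1206 2078 2078 1097
1326 2078 2078 1097
1326 2078 2078 1326
1496 2078 2078 1496
1496 2144 2144 1496
1578 2144 2144 1578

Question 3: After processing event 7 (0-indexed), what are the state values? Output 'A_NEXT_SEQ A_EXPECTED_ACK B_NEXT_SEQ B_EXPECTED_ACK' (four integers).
After event 0: A_seq=1097 A_ack=2000 B_seq=2000 B_ack=1097
After event 1: A_seq=1097 A_ack=2078 B_seq=2078 B_ack=1097
After event 2: A_seq=1206 A_ack=2078 B_seq=2078 B_ack=1097
After event 3: A_seq=1326 A_ack=2078 B_seq=2078 B_ack=1097
After event 4: A_seq=1326 A_ack=2078 B_seq=2078 B_ack=1326
After event 5: A_seq=1496 A_ack=2078 B_seq=2078 B_ack=1496
After event 6: A_seq=1496 A_ack=2144 B_seq=2144 B_ack=1496
After event 7: A_seq=1578 A_ack=2144 B_seq=2144 B_ack=1578

1578 2144 2144 1578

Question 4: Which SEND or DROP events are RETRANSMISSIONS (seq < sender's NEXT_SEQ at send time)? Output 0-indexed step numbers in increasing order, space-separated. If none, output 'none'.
Step 0: SEND seq=1000 -> fresh
Step 1: SEND seq=2000 -> fresh
Step 2: DROP seq=1097 -> fresh
Step 3: SEND seq=1206 -> fresh
Step 4: SEND seq=1097 -> retransmit
Step 5: SEND seq=1326 -> fresh
Step 6: SEND seq=2078 -> fresh
Step 7: SEND seq=1496 -> fresh

Answer: 4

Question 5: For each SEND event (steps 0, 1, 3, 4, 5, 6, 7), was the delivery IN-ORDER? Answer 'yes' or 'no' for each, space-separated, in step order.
Step 0: SEND seq=1000 -> in-order
Step 1: SEND seq=2000 -> in-order
Step 3: SEND seq=1206 -> out-of-order
Step 4: SEND seq=1097 -> in-order
Step 5: SEND seq=1326 -> in-order
Step 6: SEND seq=2078 -> in-order
Step 7: SEND seq=1496 -> in-order

Answer: yes yes no yes yes yes yes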